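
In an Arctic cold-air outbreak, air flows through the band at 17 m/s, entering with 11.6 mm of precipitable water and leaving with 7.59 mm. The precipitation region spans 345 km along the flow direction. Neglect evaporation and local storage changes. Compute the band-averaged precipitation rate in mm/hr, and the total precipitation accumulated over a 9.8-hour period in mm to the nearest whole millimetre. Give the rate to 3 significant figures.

Column moisture flux per unit crosswind length is F = V × PW.
Inflow: F_in = 17 × 11.6 = 197.2 mm·m/s
Outflow: F_out = 17 × 7.59 = 129.03 mm·m/s
Steady-state rate R = (F_in − F_out)/L = (197.2 − 129.03) / 345000 m = 1.976e-04 mm/s.
R = 1.976e-04 × 3600 = 0.711 mm/hr.
Over 9.8 h: total = 0.711 × 9.8 = 6.9678 ≈ 7 mm.

R ≈ 0.711 mm/hr; total ≈ 7 mm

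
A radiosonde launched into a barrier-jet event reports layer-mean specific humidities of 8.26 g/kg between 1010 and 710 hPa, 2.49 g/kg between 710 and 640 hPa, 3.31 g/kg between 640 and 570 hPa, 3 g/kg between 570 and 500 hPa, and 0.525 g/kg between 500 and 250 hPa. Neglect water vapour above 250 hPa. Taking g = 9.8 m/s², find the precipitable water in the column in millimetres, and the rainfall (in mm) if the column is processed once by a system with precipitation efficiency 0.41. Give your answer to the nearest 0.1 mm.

Precipitable water is the column-integrated vapour mass per unit area: PW = (1/g) Σ q̄ Δp, with q in kg/kg and Δp in Pa (1 kg/m² of water = 1 mm).
Layer 1010–710 hPa: Δp = 300 hPa = 30000 Pa, q̄ = 0.00826 kg/kg → 0.00826 × 30000 / 9.8 = 25.29 mm
Layer 710–640 hPa: Δp = 70 hPa = 7000 Pa, q̄ = 0.00249 kg/kg → 0.00249 × 7000 / 9.8 = 1.78 mm
Layer 640–570 hPa: Δp = 70 hPa = 7000 Pa, q̄ = 0.00331 kg/kg → 0.00331 × 7000 / 9.8 = 2.36 mm
Layer 570–500 hPa: Δp = 70 hPa = 7000 Pa, q̄ = 0.003 kg/kg → 0.003 × 7000 / 9.8 = 2.14 mm
Layer 500–250 hPa: Δp = 250 hPa = 25000 Pa, q̄ = 0.000525 kg/kg → 0.000525 × 25000 / 9.8 = 1.34 mm
PW = 25.29 + 1.78 + 2.36 + 2.14 + 1.34 = 32.91 ≈ 32.9 mm.
Rainfall = ε × PW = 0.41 × 32.9 = 13.5 mm.

PW ≈ 32.9 mm; rainfall ≈ 13.5 mm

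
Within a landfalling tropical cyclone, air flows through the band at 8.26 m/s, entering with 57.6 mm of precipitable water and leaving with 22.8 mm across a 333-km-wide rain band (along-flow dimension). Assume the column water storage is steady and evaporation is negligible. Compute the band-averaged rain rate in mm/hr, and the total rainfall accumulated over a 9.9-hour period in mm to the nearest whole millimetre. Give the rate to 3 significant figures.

R ≈ 3.11 mm/hr; total ≈ 31 mm

Column moisture flux per unit crosswind length is F = V × PW.
Inflow: F_in = 8.26 × 57.6 = 475.776 mm·m/s
Outflow: F_out = 8.26 × 22.8 = 188.328 mm·m/s
Steady-state rate R = (F_in − F_out)/L = (475.776 − 188.328) / 333000 m = 8.632e-04 mm/s.
R = 8.632e-04 × 3600 = 3.11 mm/hr.
Over 9.9 h: total = 3.11 × 9.9 = 30.789 ≈ 31 mm.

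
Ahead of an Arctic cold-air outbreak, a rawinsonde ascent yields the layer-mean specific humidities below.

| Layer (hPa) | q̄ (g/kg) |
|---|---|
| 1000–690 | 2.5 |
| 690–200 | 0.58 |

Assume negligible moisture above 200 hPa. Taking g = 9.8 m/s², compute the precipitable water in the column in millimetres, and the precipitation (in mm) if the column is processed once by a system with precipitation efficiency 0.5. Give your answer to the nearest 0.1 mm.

Precipitable water is the column-integrated vapour mass per unit area: PW = (1/g) Σ q̄ Δp, with q in kg/kg and Δp in Pa (1 kg/m² of water = 1 mm).
Layer 1000–690 hPa: Δp = 310 hPa = 31000 Pa, q̄ = 0.0025 kg/kg → 0.0025 × 31000 / 9.8 = 7.91 mm
Layer 690–200 hPa: Δp = 490 hPa = 49000 Pa, q̄ = 0.00058 kg/kg → 0.00058 × 49000 / 9.8 = 2.90 mm
PW = 7.91 + 2.90 = 10.81 ≈ 10.8 mm.
Precipitation = ε × PW = 0.5 × 10.8 = 5.4 mm.

PW ≈ 10.8 mm; precipitation ≈ 5.4 mm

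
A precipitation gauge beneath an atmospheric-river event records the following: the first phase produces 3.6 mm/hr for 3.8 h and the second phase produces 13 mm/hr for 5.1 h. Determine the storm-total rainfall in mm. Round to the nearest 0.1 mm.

Total = Σ Rᵢ Δtᵢ = 3.6 × 3.8 + 13 × 5.1
      = 13.68 + 66.3 = 80.0 mm.

total ≈ 80.0 mm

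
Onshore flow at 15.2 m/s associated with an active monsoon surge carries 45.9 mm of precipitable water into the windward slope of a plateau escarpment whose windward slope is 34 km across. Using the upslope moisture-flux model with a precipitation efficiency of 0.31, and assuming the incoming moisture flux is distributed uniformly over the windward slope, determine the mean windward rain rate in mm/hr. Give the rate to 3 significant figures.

R ≈ 22.9 mm/hr

Incoming column moisture flux per unit ridge length: F = V × PW = 15.2 × 45.9 = 697.68 mm·m/s.
Spread over the 34 km slope with efficiency ε = 0.31: R = ε·F/W = 0.31 × 697.68 / 34000 m = 6.361e-03 mm/s.
R = 6.361e-03 × 3600 = 22.9 mm/hr.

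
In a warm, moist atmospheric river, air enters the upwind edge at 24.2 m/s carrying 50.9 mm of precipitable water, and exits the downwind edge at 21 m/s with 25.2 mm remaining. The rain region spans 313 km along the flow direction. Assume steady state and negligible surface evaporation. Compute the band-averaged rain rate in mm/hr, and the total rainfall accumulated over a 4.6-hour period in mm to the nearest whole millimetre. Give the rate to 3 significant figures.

R ≈ 8.08 mm/hr; total ≈ 37 mm

Column moisture flux per unit crosswind length is F = V × PW.
Inflow: F_in = 24.2 × 50.9 = 1231.78 mm·m/s
Outflow: F_out = 21 × 25.2 = 529.2 mm·m/s
Steady-state rate R = (F_in − F_out)/L = (1231.78 − 529.2) / 313000 m = 2.245e-03 mm/s.
R = 2.245e-03 × 3600 = 8.08 mm/hr.
Over 4.6 h: total = 8.08 × 4.6 = 37.168 ≈ 37 mm.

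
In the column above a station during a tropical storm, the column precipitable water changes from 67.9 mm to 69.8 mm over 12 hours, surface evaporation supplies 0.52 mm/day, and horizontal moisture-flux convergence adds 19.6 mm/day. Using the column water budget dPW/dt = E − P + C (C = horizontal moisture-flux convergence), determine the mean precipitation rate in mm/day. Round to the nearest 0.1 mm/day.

dPW/dt = (69.8 − 67.9) mm / (12/24 day) = +3.800 mm/day.
P = E + C − dPW/dt = 0.52 + (19.6) − (+3.800) = 16.3 mm/day.

P ≈ 16.3 mm/day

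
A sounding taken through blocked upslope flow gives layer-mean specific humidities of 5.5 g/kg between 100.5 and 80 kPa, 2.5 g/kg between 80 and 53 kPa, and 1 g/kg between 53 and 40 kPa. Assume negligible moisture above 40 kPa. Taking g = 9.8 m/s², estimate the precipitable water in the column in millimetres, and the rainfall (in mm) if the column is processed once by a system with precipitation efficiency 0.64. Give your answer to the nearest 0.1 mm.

PW ≈ 19.7 mm; rainfall ≈ 12.6 mm

Precipitable water is the column-integrated vapour mass per unit area: PW = (1/g) Σ q̄ Δp, with q in kg/kg and Δp in Pa (1 kg/m² of water = 1 mm).
Layer 100.5–80 kPa: Δp = 205 hPa = 20500 Pa, q̄ = 0.0055 kg/kg → 0.0055 × 20500 / 9.8 = 11.51 mm
Layer 80–53 kPa: Δp = 270 hPa = 27000 Pa, q̄ = 0.0025 kg/kg → 0.0025 × 27000 / 9.8 = 6.89 mm
Layer 53–40 kPa: Δp = 130 hPa = 13000 Pa, q̄ = 0.001 kg/kg → 0.001 × 13000 / 9.8 = 1.33 mm
PW = 11.51 + 6.89 + 1.33 = 19.73 ≈ 19.7 mm.
Rainfall = ε × PW = 0.64 × 19.7 = 12.6 mm.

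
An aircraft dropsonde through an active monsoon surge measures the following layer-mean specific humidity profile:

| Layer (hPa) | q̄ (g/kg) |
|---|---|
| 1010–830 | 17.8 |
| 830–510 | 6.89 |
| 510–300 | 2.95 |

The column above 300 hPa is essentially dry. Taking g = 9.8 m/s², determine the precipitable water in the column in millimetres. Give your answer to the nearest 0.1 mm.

Precipitable water is the column-integrated vapour mass per unit area: PW = (1/g) Σ q̄ Δp, with q in kg/kg and Δp in Pa (1 kg/m² of water = 1 mm).
Layer 1010–830 hPa: Δp = 180 hPa = 18000 Pa, q̄ = 0.0178 kg/kg → 0.0178 × 18000 / 9.8 = 32.69 mm
Layer 830–510 hPa: Δp = 320 hPa = 32000 Pa, q̄ = 0.00689 kg/kg → 0.00689 × 32000 / 9.8 = 22.50 mm
Layer 510–300 hPa: Δp = 210 hPa = 21000 Pa, q̄ = 0.00295 kg/kg → 0.00295 × 21000 / 9.8 = 6.32 mm
PW = 32.69 + 22.50 + 6.32 = 61.51 ≈ 61.5 mm.

PW ≈ 61.5 mm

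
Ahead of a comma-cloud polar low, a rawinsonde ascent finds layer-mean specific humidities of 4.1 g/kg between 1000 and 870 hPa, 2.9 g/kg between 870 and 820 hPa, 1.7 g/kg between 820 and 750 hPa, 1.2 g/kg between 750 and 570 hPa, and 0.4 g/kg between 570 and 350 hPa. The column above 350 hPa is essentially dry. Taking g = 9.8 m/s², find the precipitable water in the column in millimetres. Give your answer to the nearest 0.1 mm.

PW ≈ 11.2 mm

Precipitable water is the column-integrated vapour mass per unit area: PW = (1/g) Σ q̄ Δp, with q in kg/kg and Δp in Pa (1 kg/m² of water = 1 mm).
Layer 1000–870 hPa: Δp = 130 hPa = 13000 Pa, q̄ = 0.0041 kg/kg → 0.0041 × 13000 / 9.8 = 5.44 mm
Layer 870–820 hPa: Δp = 50 hPa = 5000 Pa, q̄ = 0.0029 kg/kg → 0.0029 × 5000 / 9.8 = 1.48 mm
Layer 820–750 hPa: Δp = 70 hPa = 7000 Pa, q̄ = 0.0017 kg/kg → 0.0017 × 7000 / 9.8 = 1.21 mm
Layer 750–570 hPa: Δp = 180 hPa = 18000 Pa, q̄ = 0.0012 kg/kg → 0.0012 × 18000 / 9.8 = 2.20 mm
Layer 570–350 hPa: Δp = 220 hPa = 22000 Pa, q̄ = 0.0004 kg/kg → 0.0004 × 22000 / 9.8 = 0.90 mm
PW = 5.44 + 1.48 + 1.21 + 2.20 + 0.90 = 11.23 ≈ 11.2 mm.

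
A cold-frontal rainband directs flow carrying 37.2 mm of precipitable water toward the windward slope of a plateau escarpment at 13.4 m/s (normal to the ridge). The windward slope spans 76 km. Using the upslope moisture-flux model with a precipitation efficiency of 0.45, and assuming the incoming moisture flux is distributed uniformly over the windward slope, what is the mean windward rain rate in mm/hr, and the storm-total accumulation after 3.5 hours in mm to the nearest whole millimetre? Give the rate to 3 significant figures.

R ≈ 10.6 mm/hr; total ≈ 37 mm

Incoming column moisture flux per unit ridge length: F = V × PW = 13.4 × 37.2 = 498.48 mm·m/s.
Spread over the 76 km slope with efficiency ε = 0.45: R = ε·F/W = 0.45 × 498.48 / 76000 m = 2.952e-03 mm/s.
R = 2.952e-03 × 3600 = 10.6 mm/hr.
Over 3.5 h: total = 10.6 × 3.5 = 37.1 ≈ 37 mm.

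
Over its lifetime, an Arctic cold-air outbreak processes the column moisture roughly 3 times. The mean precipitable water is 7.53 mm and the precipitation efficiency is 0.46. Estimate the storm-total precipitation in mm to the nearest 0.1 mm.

Each cycle deposits ε × PW = 0.46 × 7.53 = 3.4638 mm.
Over 3 cycles: 3 × 3.4638 = 10.4 mm.

precipitation ≈ 10.4 mm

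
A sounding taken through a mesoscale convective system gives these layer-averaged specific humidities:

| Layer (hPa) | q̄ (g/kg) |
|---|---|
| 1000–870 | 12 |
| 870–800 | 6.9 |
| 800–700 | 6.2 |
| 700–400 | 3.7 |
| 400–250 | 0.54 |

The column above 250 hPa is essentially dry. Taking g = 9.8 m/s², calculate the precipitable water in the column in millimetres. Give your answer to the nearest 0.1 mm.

PW ≈ 39.3 mm

Precipitable water is the column-integrated vapour mass per unit area: PW = (1/g) Σ q̄ Δp, with q in kg/kg and Δp in Pa (1 kg/m² of water = 1 mm).
Layer 1000–870 hPa: Δp = 130 hPa = 13000 Pa, q̄ = 0.012 kg/kg → 0.012 × 13000 / 9.8 = 15.92 mm
Layer 870–800 hPa: Δp = 70 hPa = 7000 Pa, q̄ = 0.0069 kg/kg → 0.0069 × 7000 / 9.8 = 4.93 mm
Layer 800–700 hPa: Δp = 100 hPa = 10000 Pa, q̄ = 0.0062 kg/kg → 0.0062 × 10000 / 9.8 = 6.33 mm
Layer 700–400 hPa: Δp = 300 hPa = 30000 Pa, q̄ = 0.0037 kg/kg → 0.0037 × 30000 / 9.8 = 11.33 mm
Layer 400–250 hPa: Δp = 150 hPa = 15000 Pa, q̄ = 0.00054 kg/kg → 0.00054 × 15000 / 9.8 = 0.83 mm
PW = 15.92 + 4.93 + 6.33 + 11.33 + 0.83 = 39.34 ≈ 39.3 mm.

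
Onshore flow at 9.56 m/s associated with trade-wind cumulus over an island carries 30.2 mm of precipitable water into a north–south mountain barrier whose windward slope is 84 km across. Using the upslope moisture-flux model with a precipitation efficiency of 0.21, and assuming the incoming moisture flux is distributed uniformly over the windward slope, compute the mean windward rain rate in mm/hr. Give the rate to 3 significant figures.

R ≈ 2.60 mm/hr

Incoming column moisture flux per unit ridge length: F = V × PW = 9.56 × 30.2 = 288.712 mm·m/s.
Spread over the 84 km slope with efficiency ε = 0.21: R = ε·F/W = 0.21 × 288.712 / 84000 m = 7.218e-04 mm/s.
R = 7.218e-04 × 3600 = 2.60 mm/hr.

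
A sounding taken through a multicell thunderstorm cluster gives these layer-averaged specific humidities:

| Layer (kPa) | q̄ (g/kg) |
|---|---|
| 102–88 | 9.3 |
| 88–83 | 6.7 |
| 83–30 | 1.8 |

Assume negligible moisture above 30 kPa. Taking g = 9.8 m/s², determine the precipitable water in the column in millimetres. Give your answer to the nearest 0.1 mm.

PW ≈ 26.4 mm

Precipitable water is the column-integrated vapour mass per unit area: PW = (1/g) Σ q̄ Δp, with q in kg/kg and Δp in Pa (1 kg/m² of water = 1 mm).
Layer 102–88 kPa: Δp = 140 hPa = 14000 Pa, q̄ = 0.0093 kg/kg → 0.0093 × 14000 / 9.8 = 13.29 mm
Layer 88–83 kPa: Δp = 50 hPa = 5000 Pa, q̄ = 0.0067 kg/kg → 0.0067 × 5000 / 9.8 = 3.42 mm
Layer 83–30 kPa: Δp = 530 hPa = 53000 Pa, q̄ = 0.0018 kg/kg → 0.0018 × 53000 / 9.8 = 9.73 mm
PW = 13.29 + 3.42 + 9.73 = 26.44 ≈ 26.4 mm.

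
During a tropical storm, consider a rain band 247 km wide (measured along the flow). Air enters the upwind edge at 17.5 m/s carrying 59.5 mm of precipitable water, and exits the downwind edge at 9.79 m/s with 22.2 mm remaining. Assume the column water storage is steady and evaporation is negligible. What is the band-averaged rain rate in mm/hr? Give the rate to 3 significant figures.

Column moisture flux per unit crosswind length is F = V × PW.
Inflow: F_in = 17.5 × 59.5 = 1041.25 mm·m/s
Outflow: F_out = 9.79 × 22.2 = 217.338 mm·m/s
Steady-state rate R = (F_in − F_out)/L = (1041.25 − 217.338) / 247000 m = 3.336e-03 mm/s.
R = 3.336e-03 × 3600 = 12.0 mm/hr.

R ≈ 12.0 mm/hr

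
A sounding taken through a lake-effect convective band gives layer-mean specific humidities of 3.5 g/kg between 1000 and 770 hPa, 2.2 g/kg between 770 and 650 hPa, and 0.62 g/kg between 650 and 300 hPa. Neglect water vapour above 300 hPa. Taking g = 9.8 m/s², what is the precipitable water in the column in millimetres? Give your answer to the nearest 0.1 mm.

Precipitable water is the column-integrated vapour mass per unit area: PW = (1/g) Σ q̄ Δp, with q in kg/kg and Δp in Pa (1 kg/m² of water = 1 mm).
Layer 1000–770 hPa: Δp = 230 hPa = 23000 Pa, q̄ = 0.0035 kg/kg → 0.0035 × 23000 / 9.8 = 8.21 mm
Layer 770–650 hPa: Δp = 120 hPa = 12000 Pa, q̄ = 0.0022 kg/kg → 0.0022 × 12000 / 9.8 = 2.69 mm
Layer 650–300 hPa: Δp = 350 hPa = 35000 Pa, q̄ = 0.00062 kg/kg → 0.00062 × 35000 / 9.8 = 2.21 mm
PW = 8.21 + 2.69 + 2.21 = 13.11 ≈ 13.1 mm.

PW ≈ 13.1 mm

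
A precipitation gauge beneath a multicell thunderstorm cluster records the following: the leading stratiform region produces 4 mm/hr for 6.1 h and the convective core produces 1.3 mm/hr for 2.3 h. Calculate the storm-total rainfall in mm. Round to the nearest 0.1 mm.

total ≈ 27.4 mm

Total = Σ Rᵢ Δtᵢ = 4 × 6.1 + 1.3 × 2.3
      = 24.4 + 2.99 = 27.4 mm.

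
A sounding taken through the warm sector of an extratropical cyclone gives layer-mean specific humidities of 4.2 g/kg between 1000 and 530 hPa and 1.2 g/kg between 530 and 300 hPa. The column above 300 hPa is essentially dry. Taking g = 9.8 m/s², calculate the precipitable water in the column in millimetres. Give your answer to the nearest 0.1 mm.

PW ≈ 23.0 mm

Precipitable water is the column-integrated vapour mass per unit area: PW = (1/g) Σ q̄ Δp, with q in kg/kg and Δp in Pa (1 kg/m² of water = 1 mm).
Layer 1000–530 hPa: Δp = 470 hPa = 47000 Pa, q̄ = 0.0042 kg/kg → 0.0042 × 47000 / 9.8 = 20.14 mm
Layer 530–300 hPa: Δp = 230 hPa = 23000 Pa, q̄ = 0.0012 kg/kg → 0.0012 × 23000 / 9.8 = 2.82 mm
PW = 20.14 + 2.82 = 22.96 ≈ 23.0 mm.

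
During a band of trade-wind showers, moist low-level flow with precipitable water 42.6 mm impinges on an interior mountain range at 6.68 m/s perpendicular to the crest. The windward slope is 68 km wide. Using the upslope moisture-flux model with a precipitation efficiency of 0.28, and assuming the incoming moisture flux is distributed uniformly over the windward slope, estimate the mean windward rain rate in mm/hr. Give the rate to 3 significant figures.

Incoming column moisture flux per unit ridge length: F = V × PW = 6.68 × 42.6 = 284.568 mm·m/s.
Spread over the 68 km slope with efficiency ε = 0.28: R = ε·F/W = 0.28 × 284.568 / 68000 m = 1.172e-03 mm/s.
R = 1.172e-03 × 3600 = 4.22 mm/hr.

R ≈ 4.22 mm/hr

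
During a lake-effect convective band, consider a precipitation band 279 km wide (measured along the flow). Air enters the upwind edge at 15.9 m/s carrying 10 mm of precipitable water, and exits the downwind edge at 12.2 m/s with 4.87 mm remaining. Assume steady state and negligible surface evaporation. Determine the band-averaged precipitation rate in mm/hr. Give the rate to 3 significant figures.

Column moisture flux per unit crosswind length is F = V × PW.
Inflow: F_in = 15.9 × 10 = 159 mm·m/s
Outflow: F_out = 12.2 × 4.87 = 59.414 mm·m/s
Steady-state rate R = (F_in − F_out)/L = (159 − 59.414) / 279000 m = 3.569e-04 mm/s.
R = 3.569e-04 × 3600 = 1.28 mm/hr.

R ≈ 1.28 mm/hr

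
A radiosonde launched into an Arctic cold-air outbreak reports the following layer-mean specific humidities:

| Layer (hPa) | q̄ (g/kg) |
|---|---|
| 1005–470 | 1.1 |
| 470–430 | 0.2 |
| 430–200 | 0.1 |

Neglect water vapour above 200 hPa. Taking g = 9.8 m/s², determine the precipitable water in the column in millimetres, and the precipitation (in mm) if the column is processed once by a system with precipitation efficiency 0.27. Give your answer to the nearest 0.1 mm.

Precipitable water is the column-integrated vapour mass per unit area: PW = (1/g) Σ q̄ Δp, with q in kg/kg and Δp in Pa (1 kg/m² of water = 1 mm).
Layer 1005–470 hPa: Δp = 535 hPa = 53500 Pa, q̄ = 0.0011 kg/kg → 0.0011 × 53500 / 9.8 = 6.01 mm
Layer 470–430 hPa: Δp = 40 hPa = 4000 Pa, q̄ = 0.0002 kg/kg → 0.0002 × 4000 / 9.8 = 0.08 mm
Layer 430–200 hPa: Δp = 230 hPa = 23000 Pa, q̄ = 0.0001 kg/kg → 0.0001 × 23000 / 9.8 = 0.23 mm
PW = 6.01 + 0.08 + 0.23 = 6.32 ≈ 6.3 mm.
Precipitation = ε × PW = 0.27 × 6.3 = 1.7 mm.

PW ≈ 6.3 mm; precipitation ≈ 1.7 mm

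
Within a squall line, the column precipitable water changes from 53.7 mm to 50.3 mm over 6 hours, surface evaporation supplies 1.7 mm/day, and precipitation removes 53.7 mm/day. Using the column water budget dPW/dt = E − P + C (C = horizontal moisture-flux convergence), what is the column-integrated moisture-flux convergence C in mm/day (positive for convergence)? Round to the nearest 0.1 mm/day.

dPW/dt = (50.3 − 53.7) mm / (6/24 day) = -13.600 mm/day.
C = dPW/dt − E + P = (-13.600) − 1.7 + 53.7 = 38.4 mm/day.

C ≈ 38.4 mm/day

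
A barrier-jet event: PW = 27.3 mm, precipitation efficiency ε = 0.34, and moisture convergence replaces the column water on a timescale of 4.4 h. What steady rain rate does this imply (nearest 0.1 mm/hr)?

Each overturning extracts ε × PW = 0.34 × 27.3 = 9.282 mm.
Rate = ε·PW / τ = 9.282 / 4.4 h = 2.1 mm/hr.

R ≈ 2.1 mm/hr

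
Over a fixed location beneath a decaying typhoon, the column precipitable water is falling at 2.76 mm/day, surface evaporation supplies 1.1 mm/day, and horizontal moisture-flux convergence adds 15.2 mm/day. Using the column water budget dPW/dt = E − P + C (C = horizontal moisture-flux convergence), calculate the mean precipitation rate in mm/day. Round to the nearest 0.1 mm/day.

dPW/dt = -2.76 mm/day.
P = E + C − dPW/dt = 1.1 + (15.2) − (-2.76) = 19.1 mm/day.

P ≈ 19.1 mm/day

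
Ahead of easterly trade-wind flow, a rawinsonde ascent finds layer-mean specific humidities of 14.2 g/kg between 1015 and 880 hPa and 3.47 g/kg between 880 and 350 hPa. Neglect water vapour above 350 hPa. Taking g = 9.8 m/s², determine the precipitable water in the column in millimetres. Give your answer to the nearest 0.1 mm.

PW ≈ 38.3 mm

Precipitable water is the column-integrated vapour mass per unit area: PW = (1/g) Σ q̄ Δp, with q in kg/kg and Δp in Pa (1 kg/m² of water = 1 mm).
Layer 1015–880 hPa: Δp = 135 hPa = 13500 Pa, q̄ = 0.0142 kg/kg → 0.0142 × 13500 / 9.8 = 19.56 mm
Layer 880–350 hPa: Δp = 530 hPa = 53000 Pa, q̄ = 0.00347 kg/kg → 0.00347 × 53000 / 9.8 = 18.77 mm
PW = 19.56 + 18.77 = 38.33 ≈ 38.3 mm.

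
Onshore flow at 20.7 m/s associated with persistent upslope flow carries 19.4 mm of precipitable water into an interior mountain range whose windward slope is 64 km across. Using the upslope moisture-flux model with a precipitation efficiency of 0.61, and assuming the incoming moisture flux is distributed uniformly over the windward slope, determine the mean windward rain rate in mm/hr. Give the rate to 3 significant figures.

R ≈ 13.8 mm/hr

Incoming column moisture flux per unit ridge length: F = V × PW = 20.7 × 19.4 = 401.58 mm·m/s.
Spread over the 64 km slope with efficiency ε = 0.61: R = ε·F/W = 0.61 × 401.58 / 64000 m = 3.828e-03 mm/s.
R = 3.828e-03 × 3600 = 13.8 mm/hr.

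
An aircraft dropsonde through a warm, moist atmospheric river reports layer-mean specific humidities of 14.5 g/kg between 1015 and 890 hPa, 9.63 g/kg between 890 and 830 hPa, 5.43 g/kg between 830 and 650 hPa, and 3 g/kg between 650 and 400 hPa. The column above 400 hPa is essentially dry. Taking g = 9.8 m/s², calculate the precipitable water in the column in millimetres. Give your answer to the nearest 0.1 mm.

PW ≈ 42.0 mm

Precipitable water is the column-integrated vapour mass per unit area: PW = (1/g) Σ q̄ Δp, with q in kg/kg and Δp in Pa (1 kg/m² of water = 1 mm).
Layer 1015–890 hPa: Δp = 125 hPa = 12500 Pa, q̄ = 0.0145 kg/kg → 0.0145 × 12500 / 9.8 = 18.49 mm
Layer 890–830 hPa: Δp = 60 hPa = 6000 Pa, q̄ = 0.00963 kg/kg → 0.00963 × 6000 / 9.8 = 5.90 mm
Layer 830–650 hPa: Δp = 180 hPa = 18000 Pa, q̄ = 0.00543 kg/kg → 0.00543 × 18000 / 9.8 = 9.97 mm
Layer 650–400 hPa: Δp = 250 hPa = 25000 Pa, q̄ = 0.003 kg/kg → 0.003 × 25000 / 9.8 = 7.65 mm
PW = 18.49 + 5.90 + 9.97 + 7.65 = 42.01 ≈ 42.0 mm.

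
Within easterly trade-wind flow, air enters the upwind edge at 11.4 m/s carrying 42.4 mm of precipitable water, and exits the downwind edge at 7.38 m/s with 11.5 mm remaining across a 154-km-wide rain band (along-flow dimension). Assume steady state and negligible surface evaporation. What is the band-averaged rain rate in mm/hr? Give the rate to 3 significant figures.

Column moisture flux per unit crosswind length is F = V × PW.
Inflow: F_in = 11.4 × 42.4 = 483.36 mm·m/s
Outflow: F_out = 7.38 × 11.5 = 84.87 mm·m/s
Steady-state rate R = (F_in − F_out)/L = (483.36 − 84.87) / 154000 m = 2.588e-03 mm/s.
R = 2.588e-03 × 3600 = 9.32 mm/hr.

R ≈ 9.32 mm/hr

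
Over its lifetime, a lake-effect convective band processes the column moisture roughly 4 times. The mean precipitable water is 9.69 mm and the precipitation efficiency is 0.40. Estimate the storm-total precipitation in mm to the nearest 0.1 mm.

precipitation ≈ 15.5 mm

Each cycle deposits ε × PW = 0.40 × 9.69 = 3.876 mm.
Over 4 cycles: 4 × 3.876 = 15.5 mm.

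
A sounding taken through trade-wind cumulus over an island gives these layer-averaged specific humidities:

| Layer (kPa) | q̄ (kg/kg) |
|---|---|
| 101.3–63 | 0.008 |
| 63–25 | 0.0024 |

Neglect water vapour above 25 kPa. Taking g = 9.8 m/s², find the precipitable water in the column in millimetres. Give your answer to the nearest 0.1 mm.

PW ≈ 40.6 mm

Precipitable water is the column-integrated vapour mass per unit area: PW = (1/g) Σ q̄ Δp, with q in kg/kg and Δp in Pa (1 kg/m² of water = 1 mm).
Layer 101.3–63 kPa: Δp = 383 hPa = 38300 Pa, q̄ = 0.008 kg/kg → 0.008 × 38300 / 9.8 = 31.27 mm
Layer 63–25 kPa: Δp = 380 hPa = 38000 Pa, q̄ = 0.0024 kg/kg → 0.0024 × 38000 / 9.8 = 9.31 mm
PW = 31.27 + 9.31 = 40.58 ≈ 40.6 mm.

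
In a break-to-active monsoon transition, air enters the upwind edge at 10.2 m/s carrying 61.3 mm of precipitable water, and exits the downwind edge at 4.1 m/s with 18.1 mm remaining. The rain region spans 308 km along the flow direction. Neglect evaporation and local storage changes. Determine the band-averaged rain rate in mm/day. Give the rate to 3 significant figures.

Column moisture flux per unit crosswind length is F = V × PW.
Inflow: F_in = 10.2 × 61.3 = 625.26 mm·m/s
Outflow: F_out = 4.1 × 18.1 = 74.21 mm·m/s
Steady-state rate R = (F_in − F_out)/L = (625.26 − 74.21) / 308000 m = 1.789e-03 mm/s.
R = 1.789e-03 × 3600 × 24 = 155 mm/day.

R ≈ 155 mm/day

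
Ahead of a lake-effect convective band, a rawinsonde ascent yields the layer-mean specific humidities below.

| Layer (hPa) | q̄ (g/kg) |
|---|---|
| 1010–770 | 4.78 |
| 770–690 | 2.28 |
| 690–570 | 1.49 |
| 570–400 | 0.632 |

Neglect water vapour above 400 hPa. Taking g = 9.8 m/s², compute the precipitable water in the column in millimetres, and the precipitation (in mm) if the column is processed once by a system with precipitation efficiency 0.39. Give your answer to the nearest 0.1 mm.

PW ≈ 16.5 mm; precipitation ≈ 6.4 mm

Precipitable water is the column-integrated vapour mass per unit area: PW = (1/g) Σ q̄ Δp, with q in kg/kg and Δp in Pa (1 kg/m² of water = 1 mm).
Layer 1010–770 hPa: Δp = 240 hPa = 24000 Pa, q̄ = 0.00478 kg/kg → 0.00478 × 24000 / 9.8 = 11.71 mm
Layer 770–690 hPa: Δp = 80 hPa = 8000 Pa, q̄ = 0.00228 kg/kg → 0.00228 × 8000 / 9.8 = 1.86 mm
Layer 690–570 hPa: Δp = 120 hPa = 12000 Pa, q̄ = 0.00149 kg/kg → 0.00149 × 12000 / 9.8 = 1.82 mm
Layer 570–400 hPa: Δp = 170 hPa = 17000 Pa, q̄ = 0.000632 kg/kg → 0.000632 × 17000 / 9.8 = 1.10 mm
PW = 11.71 + 1.86 + 1.82 + 1.10 = 16.49 ≈ 16.5 mm.
Precipitation = ε × PW = 0.39 × 16.5 = 6.4 mm.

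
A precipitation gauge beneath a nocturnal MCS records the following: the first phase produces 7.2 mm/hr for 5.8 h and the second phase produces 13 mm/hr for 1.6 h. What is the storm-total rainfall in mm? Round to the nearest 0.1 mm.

total ≈ 62.6 mm

Total = Σ Rᵢ Δtᵢ = 7.2 × 5.8 + 13 × 1.6
      = 41.76 + 20.8 = 62.6 mm.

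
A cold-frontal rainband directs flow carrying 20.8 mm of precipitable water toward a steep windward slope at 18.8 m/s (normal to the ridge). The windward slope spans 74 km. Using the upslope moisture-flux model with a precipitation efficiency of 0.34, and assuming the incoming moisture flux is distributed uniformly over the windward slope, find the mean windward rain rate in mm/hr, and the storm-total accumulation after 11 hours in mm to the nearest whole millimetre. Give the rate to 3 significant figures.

R ≈ 6.47 mm/hr; total ≈ 71 mm

Incoming column moisture flux per unit ridge length: F = V × PW = 18.8 × 20.8 = 391.04 mm·m/s.
Spread over the 74 km slope with efficiency ε = 0.34: R = ε·F/W = 0.34 × 391.04 / 74000 m = 1.797e-03 mm/s.
R = 1.797e-03 × 3600 = 6.47 mm/hr.
Over 11 h: total = 6.47 × 11 = 71.17 ≈ 71 mm.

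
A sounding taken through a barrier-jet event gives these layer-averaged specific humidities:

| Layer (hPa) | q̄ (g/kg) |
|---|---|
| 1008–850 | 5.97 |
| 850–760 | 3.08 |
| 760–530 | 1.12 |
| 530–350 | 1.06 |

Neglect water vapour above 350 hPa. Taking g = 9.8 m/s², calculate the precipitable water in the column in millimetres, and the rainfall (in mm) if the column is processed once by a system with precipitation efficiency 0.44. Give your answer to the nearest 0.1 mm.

Precipitable water is the column-integrated vapour mass per unit area: PW = (1/g) Σ q̄ Δp, with q in kg/kg and Δp in Pa (1 kg/m² of water = 1 mm).
Layer 1008–850 hPa: Δp = 158 hPa = 15800 Pa, q̄ = 0.00597 kg/kg → 0.00597 × 15800 / 9.8 = 9.63 mm
Layer 850–760 hPa: Δp = 90 hPa = 9000 Pa, q̄ = 0.00308 kg/kg → 0.00308 × 9000 / 9.8 = 2.83 mm
Layer 760–530 hPa: Δp = 230 hPa = 23000 Pa, q̄ = 0.00112 kg/kg → 0.00112 × 23000 / 9.8 = 2.63 mm
Layer 530–350 hPa: Δp = 180 hPa = 18000 Pa, q̄ = 0.00106 kg/kg → 0.00106 × 18000 / 9.8 = 1.95 mm
PW = 9.63 + 2.83 + 2.63 + 1.95 = 17.04 ≈ 17.0 mm.
Rainfall = ε × PW = 0.44 × 17.0 = 7.5 mm.

PW ≈ 17.0 mm; rainfall ≈ 7.5 mm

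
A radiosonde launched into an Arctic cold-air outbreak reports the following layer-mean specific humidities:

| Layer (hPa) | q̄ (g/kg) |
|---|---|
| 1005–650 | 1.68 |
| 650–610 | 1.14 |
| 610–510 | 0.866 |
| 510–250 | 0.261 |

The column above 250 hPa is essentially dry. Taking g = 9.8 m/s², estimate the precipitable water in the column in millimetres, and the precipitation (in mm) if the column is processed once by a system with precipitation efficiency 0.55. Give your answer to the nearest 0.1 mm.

PW ≈ 8.1 mm; precipitation ≈ 4.5 mm

Precipitable water is the column-integrated vapour mass per unit area: PW = (1/g) Σ q̄ Δp, with q in kg/kg and Δp in Pa (1 kg/m² of water = 1 mm).
Layer 1005–650 hPa: Δp = 355 hPa = 35500 Pa, q̄ = 0.00168 kg/kg → 0.00168 × 35500 / 9.8 = 6.09 mm
Layer 650–610 hPa: Δp = 40 hPa = 4000 Pa, q̄ = 0.00114 kg/kg → 0.00114 × 4000 / 9.8 = 0.47 mm
Layer 610–510 hPa: Δp = 100 hPa = 10000 Pa, q̄ = 0.000866 kg/kg → 0.000866 × 10000 / 9.8 = 0.88 mm
Layer 510–250 hPa: Δp = 260 hPa = 26000 Pa, q̄ = 0.000261 kg/kg → 0.000261 × 26000 / 9.8 = 0.69 mm
PW = 6.09 + 0.47 + 0.88 + 0.69 = 8.13 ≈ 8.1 mm.
Precipitation = ε × PW = 0.55 × 8.1 = 4.5 mm.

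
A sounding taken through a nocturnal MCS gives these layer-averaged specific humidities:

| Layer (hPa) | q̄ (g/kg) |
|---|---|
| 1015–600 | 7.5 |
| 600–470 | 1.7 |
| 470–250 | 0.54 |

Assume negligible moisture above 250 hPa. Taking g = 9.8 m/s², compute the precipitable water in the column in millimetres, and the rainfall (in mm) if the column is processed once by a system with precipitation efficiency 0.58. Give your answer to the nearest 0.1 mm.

Precipitable water is the column-integrated vapour mass per unit area: PW = (1/g) Σ q̄ Δp, with q in kg/kg and Δp in Pa (1 kg/m² of water = 1 mm).
Layer 1015–600 hPa: Δp = 415 hPa = 41500 Pa, q̄ = 0.0075 kg/kg → 0.0075 × 41500 / 9.8 = 31.76 mm
Layer 600–470 hPa: Δp = 130 hPa = 13000 Pa, q̄ = 0.0017 kg/kg → 0.0017 × 13000 / 9.8 = 2.26 mm
Layer 470–250 hPa: Δp = 220 hPa = 22000 Pa, q̄ = 0.00054 kg/kg → 0.00054 × 22000 / 9.8 = 1.21 mm
PW = 31.76 + 2.26 + 1.21 = 35.23 ≈ 35.2 mm.
Rainfall = ε × PW = 0.58 × 35.2 = 20.4 mm.

PW ≈ 35.2 mm; rainfall ≈ 20.4 mm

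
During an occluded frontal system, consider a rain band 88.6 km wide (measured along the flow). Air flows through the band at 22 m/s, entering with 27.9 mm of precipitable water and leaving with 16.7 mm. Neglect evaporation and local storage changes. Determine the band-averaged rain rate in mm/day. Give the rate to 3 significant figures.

Column moisture flux per unit crosswind length is F = V × PW.
Inflow: F_in = 22 × 27.9 = 613.8 mm·m/s
Outflow: F_out = 22 × 16.7 = 367.4 mm·m/s
Steady-state rate R = (F_in − F_out)/L = (613.8 − 367.4) / 88600 m = 2.781e-03 mm/s.
R = 2.781e-03 × 3600 × 24 = 240 mm/day.

R ≈ 240 mm/day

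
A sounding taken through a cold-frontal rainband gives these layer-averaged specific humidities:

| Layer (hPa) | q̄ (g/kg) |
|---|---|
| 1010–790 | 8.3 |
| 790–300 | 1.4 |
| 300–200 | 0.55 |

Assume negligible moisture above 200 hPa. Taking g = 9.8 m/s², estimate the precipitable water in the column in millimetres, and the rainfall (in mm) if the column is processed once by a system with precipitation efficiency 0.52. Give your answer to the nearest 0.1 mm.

Precipitable water is the column-integrated vapour mass per unit area: PW = (1/g) Σ q̄ Δp, with q in kg/kg and Δp in Pa (1 kg/m² of water = 1 mm).
Layer 1010–790 hPa: Δp = 220 hPa = 22000 Pa, q̄ = 0.0083 kg/kg → 0.0083 × 22000 / 9.8 = 18.63 mm
Layer 790–300 hPa: Δp = 490 hPa = 49000 Pa, q̄ = 0.0014 kg/kg → 0.0014 × 49000 / 9.8 = 7.00 mm
Layer 300–200 hPa: Δp = 100 hPa = 10000 Pa, q̄ = 0.00055 kg/kg → 0.00055 × 10000 / 9.8 = 0.56 mm
PW = 18.63 + 7.00 + 0.56 = 26.19 ≈ 26.2 mm.
Rainfall = ε × PW = 0.52 × 26.2 = 13.6 mm.

PW ≈ 26.2 mm; rainfall ≈ 13.6 mm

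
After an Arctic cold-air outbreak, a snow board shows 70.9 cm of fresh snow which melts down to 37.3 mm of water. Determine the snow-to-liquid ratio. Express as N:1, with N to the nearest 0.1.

ratio ≈ 19.0

Ratio = snow depth / SWE = 709 mm / 37.3 mm = 19.0, i.e. 19.0:1.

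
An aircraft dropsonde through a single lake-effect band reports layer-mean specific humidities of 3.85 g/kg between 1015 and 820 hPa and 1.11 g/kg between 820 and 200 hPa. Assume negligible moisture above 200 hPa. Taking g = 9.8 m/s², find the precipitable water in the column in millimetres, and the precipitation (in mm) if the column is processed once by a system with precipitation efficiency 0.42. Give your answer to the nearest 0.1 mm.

PW ≈ 14.7 mm; precipitation ≈ 6.2 mm

Precipitable water is the column-integrated vapour mass per unit area: PW = (1/g) Σ q̄ Δp, with q in kg/kg and Δp in Pa (1 kg/m² of water = 1 mm).
Layer 1015–820 hPa: Δp = 195 hPa = 19500 Pa, q̄ = 0.00385 kg/kg → 0.00385 × 19500 / 9.8 = 7.66 mm
Layer 820–200 hPa: Δp = 620 hPa = 62000 Pa, q̄ = 0.00111 kg/kg → 0.00111 × 62000 / 9.8 = 7.02 mm
PW = 7.66 + 7.02 = 14.68 ≈ 14.7 mm.
Precipitation = ε × PW = 0.42 × 14.7 = 6.2 mm.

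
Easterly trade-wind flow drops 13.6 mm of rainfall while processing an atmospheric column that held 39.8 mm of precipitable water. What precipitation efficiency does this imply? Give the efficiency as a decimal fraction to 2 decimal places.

ε = rainfall / PW = 13.6 / 39.8 = 0.34.

ε ≈ 0.34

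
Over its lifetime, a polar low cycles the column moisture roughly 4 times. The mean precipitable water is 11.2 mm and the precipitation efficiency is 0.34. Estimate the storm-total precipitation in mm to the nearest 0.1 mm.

precipitation ≈ 15.2 mm

Each cycle deposits ε × PW = 0.34 × 11.2 = 3.808 mm.
Over 4 cycles: 4 × 3.808 = 15.2 mm.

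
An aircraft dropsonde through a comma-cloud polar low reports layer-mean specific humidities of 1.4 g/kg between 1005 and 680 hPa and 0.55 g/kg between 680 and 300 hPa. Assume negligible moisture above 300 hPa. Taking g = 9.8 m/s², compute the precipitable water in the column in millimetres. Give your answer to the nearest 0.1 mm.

Precipitable water is the column-integrated vapour mass per unit area: PW = (1/g) Σ q̄ Δp, with q in kg/kg and Δp in Pa (1 kg/m² of water = 1 mm).
Layer 1005–680 hPa: Δp = 325 hPa = 32500 Pa, q̄ = 0.0014 kg/kg → 0.0014 × 32500 / 9.8 = 4.64 mm
Layer 680–300 hPa: Δp = 380 hPa = 38000 Pa, q̄ = 0.00055 kg/kg → 0.00055 × 38000 / 9.8 = 2.13 mm
PW = 4.64 + 2.13 = 6.77 ≈ 6.8 mm.

PW ≈ 6.8 mm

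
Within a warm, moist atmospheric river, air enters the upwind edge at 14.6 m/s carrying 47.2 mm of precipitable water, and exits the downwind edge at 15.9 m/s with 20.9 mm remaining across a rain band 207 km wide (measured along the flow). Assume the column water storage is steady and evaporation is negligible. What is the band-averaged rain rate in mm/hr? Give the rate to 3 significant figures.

Column moisture flux per unit crosswind length is F = V × PW.
Inflow: F_in = 14.6 × 47.2 = 689.12 mm·m/s
Outflow: F_out = 15.9 × 20.9 = 332.31 mm·m/s
Steady-state rate R = (F_in − F_out)/L = (689.12 − 332.31) / 207000 m = 1.724e-03 mm/s.
R = 1.724e-03 × 3600 = 6.21 mm/hr.

R ≈ 6.21 mm/hr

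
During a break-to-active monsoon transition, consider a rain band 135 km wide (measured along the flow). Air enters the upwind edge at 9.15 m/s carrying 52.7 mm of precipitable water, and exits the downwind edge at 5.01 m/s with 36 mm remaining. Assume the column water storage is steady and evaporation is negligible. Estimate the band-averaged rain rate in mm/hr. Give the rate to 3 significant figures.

R ≈ 8.05 mm/hr

Column moisture flux per unit crosswind length is F = V × PW.
Inflow: F_in = 9.15 × 52.7 = 482.205 mm·m/s
Outflow: F_out = 5.01 × 36 = 180.36 mm·m/s
Steady-state rate R = (F_in − F_out)/L = (482.205 − 180.36) / 135000 m = 2.236e-03 mm/s.
R = 2.236e-03 × 3600 = 8.05 mm/hr.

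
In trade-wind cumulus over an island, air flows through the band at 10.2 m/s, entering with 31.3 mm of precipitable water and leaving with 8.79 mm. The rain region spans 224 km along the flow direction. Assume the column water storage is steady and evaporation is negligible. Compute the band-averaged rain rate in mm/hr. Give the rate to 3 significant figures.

Column moisture flux per unit crosswind length is F = V × PW.
Inflow: F_in = 10.2 × 31.3 = 319.26 mm·m/s
Outflow: F_out = 10.2 × 8.79 = 89.658 mm·m/s
Steady-state rate R = (F_in − F_out)/L = (319.26 − 89.658) / 224000 m = 1.025e-03 mm/s.
R = 1.025e-03 × 3600 = 3.69 mm/hr.

R ≈ 3.69 mm/hr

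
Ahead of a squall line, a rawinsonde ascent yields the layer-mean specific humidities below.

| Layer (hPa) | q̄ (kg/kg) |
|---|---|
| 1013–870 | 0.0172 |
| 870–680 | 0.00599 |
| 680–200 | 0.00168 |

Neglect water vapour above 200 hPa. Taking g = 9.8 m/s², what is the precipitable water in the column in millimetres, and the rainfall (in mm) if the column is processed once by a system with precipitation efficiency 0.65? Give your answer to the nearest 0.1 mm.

PW ≈ 44.9 mm; rainfall ≈ 29.2 mm

Precipitable water is the column-integrated vapour mass per unit area: PW = (1/g) Σ q̄ Δp, with q in kg/kg and Δp in Pa (1 kg/m² of water = 1 mm).
Layer 1013–870 hPa: Δp = 143 hPa = 14300 Pa, q̄ = 0.0172 kg/kg → 0.0172 × 14300 / 9.8 = 25.10 mm
Layer 870–680 hPa: Δp = 190 hPa = 19000 Pa, q̄ = 0.00599 kg/kg → 0.00599 × 19000 / 9.8 = 11.61 mm
Layer 680–200 hPa: Δp = 480 hPa = 48000 Pa, q̄ = 0.00168 kg/kg → 0.00168 × 48000 / 9.8 = 8.23 mm
PW = 25.10 + 11.61 + 8.23 = 44.94 ≈ 44.9 mm.
Rainfall = ε × PW = 0.65 × 44.9 = 29.2 mm.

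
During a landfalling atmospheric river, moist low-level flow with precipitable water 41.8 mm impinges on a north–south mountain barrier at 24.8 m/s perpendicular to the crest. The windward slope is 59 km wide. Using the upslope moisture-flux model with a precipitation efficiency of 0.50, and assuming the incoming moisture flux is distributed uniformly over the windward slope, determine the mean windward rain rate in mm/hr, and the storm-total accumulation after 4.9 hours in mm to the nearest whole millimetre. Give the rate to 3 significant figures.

Incoming column moisture flux per unit ridge length: F = V × PW = 24.8 × 41.8 = 1036.64 mm·m/s.
Spread over the 59 km slope with efficiency ε = 0.50: R = ε·F/W = 0.50 × 1036.64 / 59000 m = 8.785e-03 mm/s.
R = 8.785e-03 × 3600 = 31.6 mm/hr.
Over 4.9 h: total = 31.6 × 4.9 = 154.84 ≈ 155 mm.

R ≈ 31.6 mm/hr; total ≈ 155 mm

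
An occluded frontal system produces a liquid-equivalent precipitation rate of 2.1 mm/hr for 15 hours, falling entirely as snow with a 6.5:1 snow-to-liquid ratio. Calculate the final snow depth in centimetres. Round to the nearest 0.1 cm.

Liquid-equivalent depth = 2.1 × 15 = 31.5 mm.
Snow depth = 31.5 mm × 6.5 = 204.75 mm = 20.5 cm.

snow depth ≈ 20.5 cm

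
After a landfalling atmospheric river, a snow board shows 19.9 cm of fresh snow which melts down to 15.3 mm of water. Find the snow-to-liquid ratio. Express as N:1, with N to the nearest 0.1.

ratio ≈ 13.0

Ratio = snow depth / SWE = 199 mm / 15.3 mm = 13.0, i.e. 13.0:1.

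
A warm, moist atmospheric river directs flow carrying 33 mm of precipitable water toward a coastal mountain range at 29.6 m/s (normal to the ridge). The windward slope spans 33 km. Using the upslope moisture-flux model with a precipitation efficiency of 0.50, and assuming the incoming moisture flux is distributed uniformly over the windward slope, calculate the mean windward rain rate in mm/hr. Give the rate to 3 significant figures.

Incoming column moisture flux per unit ridge length: F = V × PW = 29.6 × 33 = 976.8 mm·m/s.
Spread over the 33 km slope with efficiency ε = 0.50: R = ε·F/W = 0.50 × 976.8 / 33000 m = 1.480e-02 mm/s.
R = 1.480e-02 × 3600 = 53.3 mm/hr.

R ≈ 53.3 mm/hr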